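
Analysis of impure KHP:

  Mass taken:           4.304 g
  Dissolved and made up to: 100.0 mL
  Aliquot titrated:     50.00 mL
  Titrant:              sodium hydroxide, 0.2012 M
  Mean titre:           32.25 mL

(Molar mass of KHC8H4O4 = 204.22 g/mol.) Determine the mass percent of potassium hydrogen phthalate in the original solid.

61.58 %

KHC8H4O4 + NaOH → KNaC8H4O4 + H2O
n(NaOH) per titration = 0.03225 × 0.2012 = 6.489 × 10^-3 mol
n(KHC8H4O4) in each aliquot = 6.489 × 10^-3 mol (1:1 ratio)
n(KHC8H4O4) in the whole flask = 6.489 × 10^-3 × 100.0/50.00 = 0.01298 mol
mass of KHC8H4O4 = 0.01298 × 204.22 = 2.650 g
% KHC8H4O4 = 2.650 / 4.304 × 100 = 61.58 %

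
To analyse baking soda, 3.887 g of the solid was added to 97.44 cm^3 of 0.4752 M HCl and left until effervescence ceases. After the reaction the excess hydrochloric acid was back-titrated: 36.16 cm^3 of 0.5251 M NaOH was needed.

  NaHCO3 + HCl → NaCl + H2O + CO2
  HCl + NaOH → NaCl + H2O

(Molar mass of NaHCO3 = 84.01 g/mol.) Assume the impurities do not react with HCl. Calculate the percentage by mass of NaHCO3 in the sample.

59.04 %

n(HCl) added = 0.09744 × 0.4752 = 0.04630 mol
n(NaOH) used in back-titration = 0.03616 × 0.5251 = 0.01899 mol
n(HCl) left over = 0.01899 mol (1:1 ratio)
n(HCl) consumed by analyte = 0.04630 − 0.01899 = 0.02732 mol
n(NaHCO3) = 0.02732 mol (1:1 ratio)
mass of NaHCO3 = 0.02732 × 84.01 = 2.295 g
% NaHCO3 = 2.295 / 3.887 × 100 = 59.04 %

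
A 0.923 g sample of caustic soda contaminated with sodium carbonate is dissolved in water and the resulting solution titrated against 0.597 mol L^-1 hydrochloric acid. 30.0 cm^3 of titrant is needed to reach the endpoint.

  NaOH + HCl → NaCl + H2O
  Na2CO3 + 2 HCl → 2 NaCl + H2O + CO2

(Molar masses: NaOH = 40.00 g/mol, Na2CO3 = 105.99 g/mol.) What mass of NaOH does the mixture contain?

n(HCl) = 0.0300 × 0.597 = 0.0179 mol
Let x = n(NaOH), y = n(Na2CO3).
Titrant: 1x + 2y = 0.0179;  mass: 40.00x + 105.99y = 0.923
Solving, x = 2.01 × 10^-3 mol, y = 7.95 × 10^-3 mol
mass of NaOH = 2.01 × 10^-3 × 40.00 = 0.0805 g

0.0805 g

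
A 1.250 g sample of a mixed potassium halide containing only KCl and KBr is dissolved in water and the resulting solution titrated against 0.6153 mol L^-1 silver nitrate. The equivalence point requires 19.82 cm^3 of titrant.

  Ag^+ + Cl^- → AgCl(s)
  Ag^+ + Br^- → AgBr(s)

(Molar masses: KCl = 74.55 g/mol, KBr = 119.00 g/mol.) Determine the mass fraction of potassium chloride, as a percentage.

n(AgNO3) = 0.01982 × 0.6153 = 0.01220 mol
Let x = n(KCl), y = n(KBr).
Titrant: 1x + 1y = 0.01220;  mass: 74.55x + 119.00y = 1.250
Solving, x = 4.527 × 10^-3 mol, y = 7.668 × 10^-3 mol
mass of KCl = 4.527 × 10^-3 × 74.55 = 0.3375 g
% KCl = 0.3375 / 1.250 × 100 = 27.00 %

27.00 %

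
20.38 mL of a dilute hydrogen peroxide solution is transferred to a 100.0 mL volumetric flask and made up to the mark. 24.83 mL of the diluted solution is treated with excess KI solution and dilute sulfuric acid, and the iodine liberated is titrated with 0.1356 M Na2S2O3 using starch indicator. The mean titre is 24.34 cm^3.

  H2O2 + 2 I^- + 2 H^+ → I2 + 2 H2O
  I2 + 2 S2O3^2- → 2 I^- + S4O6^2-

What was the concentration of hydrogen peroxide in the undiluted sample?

0.3261 M

n(S2O3^2-) = 0.02434 × 0.1356 = 3.301 × 10^-3 mol
n(I2) = n(S2O3^2-)/2 = 1.650 × 10^-3 mol
n(H2O2) in the aliquot = 1.650 × 10^-3 mol (1:1 ratio)
[H2O2]_dilute = 1.650 × 10^-3 / 0.02483 = 0.06646 mol/L
[H2O2]_original = 0.06646 × 100.0/20.38 = 0.3261 mol/L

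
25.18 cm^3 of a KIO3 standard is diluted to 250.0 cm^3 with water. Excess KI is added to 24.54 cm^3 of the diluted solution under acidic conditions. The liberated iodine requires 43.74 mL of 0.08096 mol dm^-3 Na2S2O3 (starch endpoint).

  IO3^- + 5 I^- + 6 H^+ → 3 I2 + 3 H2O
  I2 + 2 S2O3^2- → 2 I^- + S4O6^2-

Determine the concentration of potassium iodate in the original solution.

0.2388 mol/L

n(S2O3^2-) = 0.04374 × 0.08096 = 3.541 × 10^-3 mol
n(I2) = n(S2O3^2-)/2 = 1.771 × 10^-3 mol
From the 1:3 ratio, n(IO3^-) in the aliquot = 1/3 × 1.771 × 10^-3 = 5.902 × 10^-4 mol
[IO3^-]_dilute = 5.902 × 10^-4 / 0.02454 = 0.02405 mol/L
[IO3^-]_original = 0.02405 × 250.0/25.18 = 0.2388 mol/L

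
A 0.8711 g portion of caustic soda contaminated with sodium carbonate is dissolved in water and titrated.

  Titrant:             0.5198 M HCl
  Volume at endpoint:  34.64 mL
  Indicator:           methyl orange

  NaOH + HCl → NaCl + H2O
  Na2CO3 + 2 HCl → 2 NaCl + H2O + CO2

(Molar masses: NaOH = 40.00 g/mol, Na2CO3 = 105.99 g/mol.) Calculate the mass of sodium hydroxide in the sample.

0.2559 g

n(HCl) = 0.03464 × 0.5198 = 0.01801 mol
Let x = n(NaOH), y = n(Na2CO3).
Titrant: 1x + 2y = 0.01801;  mass: 40.00x + 105.99y = 0.8711
Solving, x = 6.396 × 10^-3 mol, y = 5.805 × 10^-3 mol
mass of NaOH = 6.396 × 10^-3 × 40.00 = 0.2559 g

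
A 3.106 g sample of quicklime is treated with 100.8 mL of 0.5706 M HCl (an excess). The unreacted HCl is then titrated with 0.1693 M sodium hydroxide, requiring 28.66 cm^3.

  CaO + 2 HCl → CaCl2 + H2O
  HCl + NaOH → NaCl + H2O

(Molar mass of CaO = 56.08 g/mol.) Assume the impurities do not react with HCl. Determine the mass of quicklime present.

1.477 g

n(HCl) added = 0.1008 × 0.5706 = 0.05752 mol
n(NaOH) used in back-titration = 0.02866 × 0.1693 = 4.852 × 10^-3 mol
n(HCl) left over = 4.852 × 10^-3 mol (1:1 ratio)
n(HCl) consumed by analyte = 0.05752 − 4.852 × 10^-3 = 0.05266 mol
From the 1:2 ratio, n(CaO) = 1/2 × 0.05266 = 0.02633 mol
mass of CaO = 0.02633 × 56.08 = 1.477 g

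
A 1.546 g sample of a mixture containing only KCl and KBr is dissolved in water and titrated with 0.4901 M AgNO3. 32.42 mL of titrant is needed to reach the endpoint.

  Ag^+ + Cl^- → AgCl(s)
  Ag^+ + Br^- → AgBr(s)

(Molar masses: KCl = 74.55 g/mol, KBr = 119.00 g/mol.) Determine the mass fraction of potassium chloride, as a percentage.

n(AgNO3) = 0.03242 × 0.4901 = 0.01589 mol
Let x = n(KCl), y = n(KBr).
Titrant: 1x + 1y = 0.01589;  mass: 74.55x + 119.00y = 1.546
Solving, x = 7.757 × 10^-3 mol, y = 8.132 × 10^-3 mol
mass of KCl = 7.757 × 10^-3 × 74.55 = 0.5783 g
% KCl = 0.5783 / 1.546 × 100 = 37.40 %

37.40 %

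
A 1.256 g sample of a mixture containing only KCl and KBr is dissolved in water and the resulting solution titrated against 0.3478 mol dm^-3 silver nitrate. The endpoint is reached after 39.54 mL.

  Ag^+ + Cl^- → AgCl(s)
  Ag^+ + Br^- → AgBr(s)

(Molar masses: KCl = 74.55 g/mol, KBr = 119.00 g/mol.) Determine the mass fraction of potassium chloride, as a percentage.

n(AgNO3) = 0.03954 × 0.3478 = 0.01375 mol
Let x = n(KCl), y = n(KBr).
Titrant: 1x + 1y = 0.01375;  mass: 74.55x + 119.00y = 1.256
Solving, x = 8.560 × 10^-3 mol, y = 5.192 × 10^-3 mol
mass of KCl = 8.560 × 10^-3 × 74.55 = 0.6381 g
% KCl = 0.6381 / 1.256 × 100 = 50.81 %

50.81 %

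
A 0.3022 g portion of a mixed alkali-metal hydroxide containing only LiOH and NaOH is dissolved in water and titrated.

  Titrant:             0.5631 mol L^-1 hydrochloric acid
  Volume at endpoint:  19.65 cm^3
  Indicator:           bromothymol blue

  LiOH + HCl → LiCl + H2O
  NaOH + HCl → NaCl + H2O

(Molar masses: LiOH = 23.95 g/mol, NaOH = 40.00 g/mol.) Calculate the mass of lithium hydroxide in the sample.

n(HCl) = 0.01965 × 0.5631 = 0.01106 mol
Let x = n(LiOH), y = n(NaOH).
Titrant: 1x + 1y = 0.01106;  mass: 23.95x + 40.00y = 0.3022
Solving, x = 8.747 × 10^-3 mol, y = 2.317 × 10^-3 mol
mass of LiOH = 8.747 × 10^-3 × 23.95 = 0.2095 g

0.2095 g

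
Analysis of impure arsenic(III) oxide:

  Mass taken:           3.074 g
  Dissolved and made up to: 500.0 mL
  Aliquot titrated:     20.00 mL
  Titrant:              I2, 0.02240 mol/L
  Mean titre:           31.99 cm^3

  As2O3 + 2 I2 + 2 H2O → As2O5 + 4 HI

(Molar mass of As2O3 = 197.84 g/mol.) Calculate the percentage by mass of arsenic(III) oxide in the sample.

57.65 %

n(I2) per titration = 0.03199 × 0.02240 = 7.166 × 10^-4 mol
From the 1:2 ratio, n(As2O3) in each aliquot = 1/2 × 7.166 × 10^-4 = 3.583 × 10^-4 mol
n(As2O3) in the whole flask = 3.583 × 10^-4 × 500.0/20.00 = 8.957 × 10^-3 mol
mass of As2O3 = 8.957 × 10^-3 × 197.84 = 1.772 g
% As2O3 = 1.772 / 3.074 × 100 = 57.65 %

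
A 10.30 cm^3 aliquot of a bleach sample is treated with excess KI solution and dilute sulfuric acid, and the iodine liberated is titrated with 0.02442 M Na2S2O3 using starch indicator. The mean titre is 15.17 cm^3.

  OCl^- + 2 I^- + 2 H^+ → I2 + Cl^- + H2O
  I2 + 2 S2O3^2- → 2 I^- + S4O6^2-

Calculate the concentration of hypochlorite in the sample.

n(S2O3^2-) = 0.01517 × 0.02442 = 3.705 × 10^-4 mol
n(I2) = n(S2O3^2-)/2 = 1.852 × 10^-4 mol
n(OCl^-) in the aliquot = 1.852 × 10^-4 mol (1:1 ratio)
[OCl^-] = 1.852 × 10^-4 / 0.01030 = 0.01798 mol/L

0.01798 M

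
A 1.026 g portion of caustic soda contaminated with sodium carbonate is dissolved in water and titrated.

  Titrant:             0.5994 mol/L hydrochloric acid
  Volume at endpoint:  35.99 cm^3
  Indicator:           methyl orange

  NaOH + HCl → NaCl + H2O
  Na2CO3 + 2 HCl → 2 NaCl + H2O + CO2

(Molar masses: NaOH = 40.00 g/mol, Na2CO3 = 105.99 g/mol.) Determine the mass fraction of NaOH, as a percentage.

35.17 %

n(HCl) = 0.03599 × 0.5994 = 0.02157 mol
Let x = n(NaOH), y = n(Na2CO3).
Titrant: 1x + 2y = 0.02157;  mass: 40.00x + 105.99y = 1.026
Solving, x = 9.021 × 10^-3 mol, y = 6.276 × 10^-3 mol
mass of NaOH = 9.021 × 10^-3 × 40.00 = 0.3608 g
% NaOH = 0.3608 / 1.026 × 100 = 35.17 %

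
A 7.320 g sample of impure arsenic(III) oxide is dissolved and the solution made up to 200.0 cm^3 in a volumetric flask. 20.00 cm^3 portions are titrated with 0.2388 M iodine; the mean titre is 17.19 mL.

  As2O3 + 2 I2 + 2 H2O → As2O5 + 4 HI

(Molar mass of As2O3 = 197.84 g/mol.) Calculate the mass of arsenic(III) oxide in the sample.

4.061 g

n(I2) per titration = 0.01719 × 0.2388 = 4.105 × 10^-3 mol
From the 1:2 ratio, n(As2O3) in each aliquot = 1/2 × 4.105 × 10^-3 = 2.052 × 10^-3 mol
n(As2O3) in the whole flask = 2.052 × 10^-3 × 200.0/20.00 = 0.02052 mol
mass of As2O3 = 0.02052 × 197.84 = 4.061 g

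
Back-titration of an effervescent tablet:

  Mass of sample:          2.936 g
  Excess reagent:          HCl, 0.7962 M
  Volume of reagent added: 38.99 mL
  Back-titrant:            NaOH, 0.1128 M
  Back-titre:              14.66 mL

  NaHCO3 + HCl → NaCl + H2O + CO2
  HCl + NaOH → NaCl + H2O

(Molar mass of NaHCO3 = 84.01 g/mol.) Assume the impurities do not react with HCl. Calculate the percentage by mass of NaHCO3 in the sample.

84.10 %

n(HCl) added = 0.03899 × 0.7962 = 0.03104 mol
n(NaOH) used in back-titration = 0.01466 × 0.1128 = 1.654 × 10^-3 mol
n(HCl) left over = 1.654 × 10^-3 mol (1:1 ratio)
n(HCl) consumed by analyte = 0.03104 − 1.654 × 10^-3 = 0.02939 mol
n(NaHCO3) = 0.02939 mol (1:1 ratio)
mass of NaHCO3 = 0.02939 × 84.01 = 2.469 g
% NaHCO3 = 2.469 / 2.936 × 100 = 84.10 %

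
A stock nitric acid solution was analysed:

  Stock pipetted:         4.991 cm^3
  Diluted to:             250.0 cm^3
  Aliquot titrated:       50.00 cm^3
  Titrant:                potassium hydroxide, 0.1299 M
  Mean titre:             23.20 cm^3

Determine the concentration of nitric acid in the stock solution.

3.019 M

HNO3 + KOH → KNO3 + H2O
n(KOH) = 0.02320 × 0.1299 = 3.014 × 10^-3 mol
n(HNO3) in the aliquot = 3.014 × 10^-3 mol (1:1 ratio)
[HNO3]_dilute = 3.014 × 10^-3 / 0.05000 = 0.06027 mol/L
Dilution factor = 250.0 / 4.991 = 50.09
[HNO3]_stock = 0.06027 × 50.09 = 3.019 mol/L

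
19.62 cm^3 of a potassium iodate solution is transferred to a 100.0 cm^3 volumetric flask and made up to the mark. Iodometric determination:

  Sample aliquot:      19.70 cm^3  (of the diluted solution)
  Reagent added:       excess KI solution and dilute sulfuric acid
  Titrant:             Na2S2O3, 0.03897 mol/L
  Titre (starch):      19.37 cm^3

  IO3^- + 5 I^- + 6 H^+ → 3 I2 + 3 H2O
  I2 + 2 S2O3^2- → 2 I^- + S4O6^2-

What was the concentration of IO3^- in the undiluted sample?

n(S2O3^2-) = 0.01937 × 0.03897 = 7.548 × 10^-4 mol
n(I2) = n(S2O3^2-)/2 = 3.774 × 10^-4 mol
From the 1:3 ratio, n(IO3^-) in the aliquot = 1/3 × 3.774 × 10^-4 = 1.258 × 10^-4 mol
[IO3^-]_dilute = 1.258 × 10^-4 / 0.01970 = 0.006386 mol/L
[IO3^-]_original = 0.006386 × 100.0/19.62 = 0.03255 mol/L

0.03255 mol/L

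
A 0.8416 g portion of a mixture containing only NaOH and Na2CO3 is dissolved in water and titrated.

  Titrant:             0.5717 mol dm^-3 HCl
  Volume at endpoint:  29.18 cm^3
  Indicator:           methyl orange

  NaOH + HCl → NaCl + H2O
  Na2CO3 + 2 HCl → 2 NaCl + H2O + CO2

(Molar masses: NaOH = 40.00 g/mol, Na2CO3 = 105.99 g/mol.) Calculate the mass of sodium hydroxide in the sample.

n(HCl) = 0.02918 × 0.5717 = 0.01668 mol
Let x = n(NaOH), y = n(Na2CO3).
Titrant: 1x + 2y = 0.01668;  mass: 40.00x + 105.99y = 0.8416
Solving, x = 3.268 × 10^-3 mol, y = 6.707 × 10^-3 mol
mass of NaOH = 3.268 × 10^-3 × 40.00 = 0.1307 g

0.1307 g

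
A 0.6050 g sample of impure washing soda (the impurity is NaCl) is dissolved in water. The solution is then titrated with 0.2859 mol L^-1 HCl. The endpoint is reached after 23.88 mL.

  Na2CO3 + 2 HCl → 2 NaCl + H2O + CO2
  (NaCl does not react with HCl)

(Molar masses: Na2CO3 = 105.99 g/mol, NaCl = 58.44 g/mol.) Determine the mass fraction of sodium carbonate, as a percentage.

n(HCl) = 0.02388 × 0.2859 = 6.827 × 10^-3 mol
Let x = n(Na2CO3), y = n(NaCl).
Titrant: 2x = 6.827 × 10^-3;  mass: 105.99x + 58.44y = 0.6050
Solving, x = 3.414 × 10^-3 mol, y = 4.161 × 10^-3 mol
mass of Na2CO3 = 3.414 × 10^-3 × 105.99 = 0.3618 g
% Na2CO3 = 0.3618 / 0.6050 × 100 = 59.80 %

59.80 %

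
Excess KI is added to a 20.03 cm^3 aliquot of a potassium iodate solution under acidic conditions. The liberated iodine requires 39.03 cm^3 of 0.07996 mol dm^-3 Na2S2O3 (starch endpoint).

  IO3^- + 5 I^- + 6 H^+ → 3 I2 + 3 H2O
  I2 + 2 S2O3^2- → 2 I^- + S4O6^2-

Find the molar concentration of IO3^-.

n(S2O3^2-) = 0.03903 × 0.07996 = 3.121 × 10^-3 mol
n(I2) = n(S2O3^2-)/2 = 1.560 × 10^-3 mol
From the 1:3 ratio, n(IO3^-) in the aliquot = 1/3 × 1.560 × 10^-3 = 5.201 × 10^-4 mol
[IO3^-] = 5.201 × 10^-4 / 0.02003 = 0.02597 mol/L

0.02597 mol/L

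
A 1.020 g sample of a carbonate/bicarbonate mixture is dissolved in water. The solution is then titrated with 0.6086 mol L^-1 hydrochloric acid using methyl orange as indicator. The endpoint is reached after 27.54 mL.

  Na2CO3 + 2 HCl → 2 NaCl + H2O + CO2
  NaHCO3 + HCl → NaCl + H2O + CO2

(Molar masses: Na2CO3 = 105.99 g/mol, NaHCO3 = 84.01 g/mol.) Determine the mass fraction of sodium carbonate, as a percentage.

65.01 %

n(HCl) = 0.02754 × 0.6086 = 0.01676 mol
Let x = n(Na2CO3), y = n(NaHCO3).
Titrant: 2x + 1y = 0.01676;  mass: 105.99x + 84.01y = 1.020
Solving, x = 6.256 × 10^-3 mol, y = 4.248 × 10^-3 mol
mass of Na2CO3 = 6.256 × 10^-3 × 105.99 = 0.6631 g
% Na2CO3 = 0.6631 / 1.020 × 100 = 65.01 %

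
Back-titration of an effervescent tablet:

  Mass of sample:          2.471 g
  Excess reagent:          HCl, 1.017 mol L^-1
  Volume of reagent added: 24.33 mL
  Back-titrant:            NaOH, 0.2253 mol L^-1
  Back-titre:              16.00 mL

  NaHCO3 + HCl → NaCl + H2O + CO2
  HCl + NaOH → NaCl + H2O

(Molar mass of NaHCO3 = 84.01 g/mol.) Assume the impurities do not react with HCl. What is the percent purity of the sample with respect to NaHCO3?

n(HCl) added = 0.02433 × 1.017 = 0.02474 mol
n(NaOH) used in back-titration = 0.01600 × 0.2253 = 3.605 × 10^-3 mol
n(HCl) left over = 3.605 × 10^-3 mol (1:1 ratio)
n(HCl) consumed by analyte = 0.02474 − 3.605 × 10^-3 = 0.02114 mol
n(NaHCO3) = 0.02114 mol (1:1 ratio)
mass of NaHCO3 = 0.02114 × 84.01 = 1.776 g
% NaHCO3 = 1.776 / 2.471 × 100 = 71.87 %

71.87 %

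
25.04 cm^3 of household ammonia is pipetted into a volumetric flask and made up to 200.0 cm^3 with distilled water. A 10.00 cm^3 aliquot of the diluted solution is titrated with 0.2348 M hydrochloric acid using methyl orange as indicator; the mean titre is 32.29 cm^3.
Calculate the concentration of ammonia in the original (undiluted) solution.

6.056 M

NH3 + HCl → NH4Cl
n(HCl) = 0.03229 × 0.2348 = 7.582 × 10^-3 mol
n(NH3) in the aliquot = 7.582 × 10^-3 mol (1:1 ratio)
[NH3]_dilute = 7.582 × 10^-3 / 0.01000 = 0.7582 mol/L
Dilution factor = 200.0 / 25.04 = 7.987
[NH3]_stock = 0.7582 × 7.987 = 6.056 mol/L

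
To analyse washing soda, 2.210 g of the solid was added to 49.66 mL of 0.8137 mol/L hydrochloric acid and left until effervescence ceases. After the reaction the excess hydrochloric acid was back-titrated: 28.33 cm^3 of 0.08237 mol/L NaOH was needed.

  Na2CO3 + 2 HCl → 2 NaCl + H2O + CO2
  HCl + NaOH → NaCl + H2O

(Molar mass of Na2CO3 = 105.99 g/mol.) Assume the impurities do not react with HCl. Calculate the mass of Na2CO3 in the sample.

n(HCl) added = 0.04966 × 0.8137 = 0.04041 mol
n(NaOH) used in back-titration = 0.02833 × 0.08237 = 2.334 × 10^-3 mol
n(HCl) left over = 2.334 × 10^-3 mol (1:1 ratio)
n(HCl) consumed by analyte = 0.04041 − 2.334 × 10^-3 = 0.03807 mol
From the 1:2 ratio, n(Na2CO3) = 1/2 × 0.03807 = 0.01904 mol
mass of Na2CO3 = 0.01904 × 105.99 = 2.018 g

2.018 g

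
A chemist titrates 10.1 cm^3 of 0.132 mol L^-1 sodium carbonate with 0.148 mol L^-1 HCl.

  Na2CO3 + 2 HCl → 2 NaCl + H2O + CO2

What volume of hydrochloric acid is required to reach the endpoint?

n(Na2CO3) = 0.0101 L × 0.132 mol/L = 1.33 × 10^-3 mol
From the 2:1 stoichiometry, n(HCl) = 2/1 × 1.33 × 10^-3 = 2.67 × 10^-3 mol
V(HCl) = 2.67 × 10^-3 mol / 0.148 mol/L = 0.0180 L = 18.0 mL

18.0 mL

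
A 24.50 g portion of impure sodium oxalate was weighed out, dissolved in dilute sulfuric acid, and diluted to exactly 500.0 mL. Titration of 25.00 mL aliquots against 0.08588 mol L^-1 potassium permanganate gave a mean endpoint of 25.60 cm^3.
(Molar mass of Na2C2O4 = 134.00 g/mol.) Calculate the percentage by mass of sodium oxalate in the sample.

2 MnO4^- + 5 C2O4^2- + 16 H^+ → 2 Mn^2+ + 10 CO2 + 8 H2O
n(KMnO4) per titration = 0.02560 × 0.08588 = 2.199 × 10^-3 mol
From the 5:2 ratio, n(Na2C2O4) in each aliquot = 5/2 × 2.199 × 10^-3 = 5.496 × 10^-3 mol
n(Na2C2O4) in the whole flask = 5.496 × 10^-3 × 500.0/25.00 = 0.1099 mol
mass of Na2C2O4 = 0.1099 × 134.00 = 14.73 g
% Na2C2O4 = 14.73 / 24.50 × 100 = 60.12 %

60.12 %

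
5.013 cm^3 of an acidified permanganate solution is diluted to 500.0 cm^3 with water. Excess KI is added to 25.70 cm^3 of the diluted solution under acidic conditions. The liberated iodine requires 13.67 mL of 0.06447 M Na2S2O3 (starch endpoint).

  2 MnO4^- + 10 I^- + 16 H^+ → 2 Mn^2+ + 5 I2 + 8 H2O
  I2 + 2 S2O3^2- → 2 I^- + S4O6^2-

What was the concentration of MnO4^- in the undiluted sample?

n(S2O3^2-) = 0.01367 × 0.06447 = 8.813 × 10^-4 mol
n(I2) = n(S2O3^2-)/2 = 4.407 × 10^-4 mol
From the 2:5 ratio, n(MnO4^-) in the aliquot = 2/5 × 4.407 × 10^-4 = 1.763 × 10^-4 mol
[MnO4^-]_dilute = 1.763 × 10^-4 / 0.02570 = 0.006858 mol/L
[MnO4^-]_original = 0.006858 × 500.0/5.013 = 0.6841 mol/L

0.6841 M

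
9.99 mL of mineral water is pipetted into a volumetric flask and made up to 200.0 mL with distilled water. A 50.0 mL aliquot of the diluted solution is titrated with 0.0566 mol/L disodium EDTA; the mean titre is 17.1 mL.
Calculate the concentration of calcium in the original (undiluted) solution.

0.388 mol/L

Ca^2+ + EDTA^4- → [Ca(EDTA)]^2-
n(EDTA) = 0.0171 × 0.0566 = 9.68 × 10^-4 mol
n(Ca2+) in the aliquot = 9.68 × 10^-4 mol (1:1 ratio)
[Ca2+]_dilute = 9.68 × 10^-4 / 0.0500 = 0.0194 mol/L
Dilution factor = 200.0 / 9.99 = 20.02
[Ca2+]_stock = 0.0194 × 20.02 = 0.388 mol/L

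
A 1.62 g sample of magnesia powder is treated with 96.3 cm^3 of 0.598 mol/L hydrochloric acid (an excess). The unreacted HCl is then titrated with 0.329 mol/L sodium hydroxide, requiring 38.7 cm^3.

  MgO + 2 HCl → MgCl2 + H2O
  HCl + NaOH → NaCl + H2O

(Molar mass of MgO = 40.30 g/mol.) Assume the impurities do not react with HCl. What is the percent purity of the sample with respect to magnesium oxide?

n(HCl) added = 0.0963 × 0.598 = 0.0576 mol
n(NaOH) used in back-titration = 0.0387 × 0.329 = 0.0127 mol
n(HCl) left over = 0.0127 mol (1:1 ratio)
n(HCl) consumed by analyte = 0.0576 − 0.0127 = 0.0449 mol
From the 1:2 ratio, n(MgO) = 1/2 × 0.0449 = 0.0224 mol
mass of MgO = 0.0224 × 40.30 = 0.904 g
% MgO = 0.904 / 1.62 × 100 = 55.8 %

55.8 %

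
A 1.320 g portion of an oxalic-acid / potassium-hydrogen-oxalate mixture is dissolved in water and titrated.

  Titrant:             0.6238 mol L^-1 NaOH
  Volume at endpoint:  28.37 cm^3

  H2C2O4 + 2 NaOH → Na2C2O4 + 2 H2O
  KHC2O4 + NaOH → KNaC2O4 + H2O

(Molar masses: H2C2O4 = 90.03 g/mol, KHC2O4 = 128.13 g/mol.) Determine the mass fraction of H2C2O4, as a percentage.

n(NaOH) = 0.02837 × 0.6238 = 0.01770 mol
Let x = n(H2C2O4), y = n(KHC2O4).
Titrant: 2x + 1y = 0.01770;  mass: 90.03x + 128.13y = 1.320
Solving, x = 5.700 × 10^-3 mol, y = 6.297 × 10^-3 mol
mass of H2C2O4 = 5.700 × 10^-3 × 90.03 = 0.5132 g
% H2C2O4 = 0.5132 / 1.320 × 100 = 38.88 %

38.88 %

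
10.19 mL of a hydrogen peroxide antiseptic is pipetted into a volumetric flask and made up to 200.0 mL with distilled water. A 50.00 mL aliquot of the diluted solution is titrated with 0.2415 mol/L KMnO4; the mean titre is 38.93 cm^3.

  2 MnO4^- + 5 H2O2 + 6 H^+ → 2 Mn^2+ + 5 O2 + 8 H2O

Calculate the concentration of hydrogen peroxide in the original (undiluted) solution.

9.226 mol/L

n(KMnO4) = 0.03893 × 0.2415 = 9.402 × 10^-3 mol
From the 5:2 ratio, n(H2O2) in the aliquot = 5/2 × 9.402 × 10^-3 = 0.02350 mol
[H2O2]_dilute = 0.02350 / 0.05000 = 0.4701 mol/L
Dilution factor = 200.0 / 10.19 = 19.63
[H2O2]_stock = 0.4701 × 19.63 = 9.226 mol/L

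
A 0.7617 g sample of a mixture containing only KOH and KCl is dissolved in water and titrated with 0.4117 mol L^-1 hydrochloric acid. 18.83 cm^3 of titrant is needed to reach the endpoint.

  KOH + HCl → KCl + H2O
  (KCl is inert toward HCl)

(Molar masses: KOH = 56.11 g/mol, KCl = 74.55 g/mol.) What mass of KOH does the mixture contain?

0.4350 g

n(HCl) = 0.01883 × 0.4117 = 7.752 × 10^-3 mol
Let x = n(KOH), y = n(KCl).
Titrant: 1x = 7.752 × 10^-3;  mass: 56.11x + 74.55y = 0.7617
Solving, x = 7.752 × 10^-3 mol, y = 4.383 × 10^-3 mol
mass of KOH = 7.752 × 10^-3 × 56.11 = 0.4350 g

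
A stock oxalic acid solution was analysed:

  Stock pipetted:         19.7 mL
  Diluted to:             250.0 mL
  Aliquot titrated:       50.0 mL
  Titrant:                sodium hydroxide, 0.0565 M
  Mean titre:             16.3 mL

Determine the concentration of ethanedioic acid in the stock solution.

0.117 M

H2C2O4 + 2 NaOH → Na2C2O4 + 2 H2O
n(NaOH) = 0.0163 × 0.0565 = 9.21 × 10^-4 mol
From the 1:2 ratio, n(H2C2O4) in the aliquot = 1/2 × 9.21 × 10^-4 = 4.60 × 10^-4 mol
[H2C2O4]_dilute = 4.60 × 10^-4 / 0.0500 = 0.00921 mol/L
Dilution factor = 250.0 / 19.7 = 12.69
[H2C2O4]_stock = 0.00921 × 12.69 = 0.117 mol/L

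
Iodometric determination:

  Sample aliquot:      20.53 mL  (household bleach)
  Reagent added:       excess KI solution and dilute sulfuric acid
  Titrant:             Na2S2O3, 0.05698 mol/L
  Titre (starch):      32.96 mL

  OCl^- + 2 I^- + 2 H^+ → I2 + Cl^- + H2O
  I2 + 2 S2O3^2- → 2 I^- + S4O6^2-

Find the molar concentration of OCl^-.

n(S2O3^2-) = 0.03296 × 0.05698 = 1.878 × 10^-3 mol
n(I2) = n(S2O3^2-)/2 = 9.390 × 10^-4 mol
n(OCl^-) in the aliquot = 9.390 × 10^-4 mol (1:1 ratio)
[OCl^-] = 9.390 × 10^-4 / 0.02053 = 0.04574 mol/L

0.04574 mol/L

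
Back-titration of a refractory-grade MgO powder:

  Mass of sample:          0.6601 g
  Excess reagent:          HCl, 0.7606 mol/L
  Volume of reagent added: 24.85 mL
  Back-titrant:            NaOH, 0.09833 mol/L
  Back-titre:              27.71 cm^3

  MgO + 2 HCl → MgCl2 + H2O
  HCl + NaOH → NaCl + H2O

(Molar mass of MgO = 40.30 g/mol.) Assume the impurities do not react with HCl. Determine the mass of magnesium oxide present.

n(HCl) added = 0.02485 × 0.7606 = 0.01890 mol
n(NaOH) used in back-titration = 0.02771 × 0.09833 = 2.725 × 10^-3 mol
n(HCl) left over = 2.725 × 10^-3 mol (1:1 ratio)
n(HCl) consumed by analyte = 0.01890 − 2.725 × 10^-3 = 0.01618 mol
From the 1:2 ratio, n(MgO) = 1/2 × 0.01618 = 8.088 × 10^-3 mol
mass of MgO = 8.088 × 10^-3 × 40.30 = 0.3260 g

0.3260 g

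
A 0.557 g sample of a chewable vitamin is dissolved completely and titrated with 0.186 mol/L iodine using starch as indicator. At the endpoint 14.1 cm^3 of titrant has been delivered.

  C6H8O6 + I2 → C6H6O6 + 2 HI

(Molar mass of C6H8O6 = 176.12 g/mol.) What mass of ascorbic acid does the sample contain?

0.462 g

n(I2) = 0.0141 L × 0.186 mol/L = 2.62 × 10^-3 mol
n(C6H8O6) = 2.62 × 10^-3 mol (1:1 ratio)
mass of C6H8O6 = 2.62 × 10^-3 × 176.12 g/mol = 0.462 g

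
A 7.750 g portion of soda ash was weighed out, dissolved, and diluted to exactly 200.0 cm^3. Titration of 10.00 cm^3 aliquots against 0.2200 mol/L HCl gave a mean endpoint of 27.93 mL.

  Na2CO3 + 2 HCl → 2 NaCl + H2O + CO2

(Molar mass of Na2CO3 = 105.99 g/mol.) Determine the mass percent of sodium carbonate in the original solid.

84.03 %

n(HCl) per titration = 0.02793 × 0.2200 = 6.145 × 10^-3 mol
From the 1:2 ratio, n(Na2CO3) in each aliquot = 1/2 × 6.145 × 10^-3 = 3.072 × 10^-3 mol
n(Na2CO3) in the whole flask = 3.072 × 10^-3 × 200.0/10.00 = 0.06145 mol
mass of Na2CO3 = 0.06145 × 105.99 = 6.513 g
% Na2CO3 = 6.513 / 7.750 × 100 = 84.03 %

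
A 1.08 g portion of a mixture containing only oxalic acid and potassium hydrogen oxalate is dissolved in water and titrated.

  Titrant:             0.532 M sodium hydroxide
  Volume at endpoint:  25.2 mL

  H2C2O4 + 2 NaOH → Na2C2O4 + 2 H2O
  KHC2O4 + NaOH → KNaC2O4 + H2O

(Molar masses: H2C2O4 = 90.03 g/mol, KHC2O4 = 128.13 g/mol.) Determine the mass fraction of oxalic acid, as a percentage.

n(NaOH) = 0.0252 × 0.532 = 0.0134 mol
Let x = n(H2C2O4), y = n(KHC2O4).
Titrant: 2x + 1y = 0.0134;  mass: 90.03x + 128.13y = 1.08
Solving, x = 3.84 × 10^-3 mol, y = 5.73 × 10^-3 mol
mass of H2C2O4 = 3.84 × 10^-3 × 90.03 = 0.345 g
% H2C2O4 = 0.345 / 1.08 × 100 = 32.0 %

32.0 %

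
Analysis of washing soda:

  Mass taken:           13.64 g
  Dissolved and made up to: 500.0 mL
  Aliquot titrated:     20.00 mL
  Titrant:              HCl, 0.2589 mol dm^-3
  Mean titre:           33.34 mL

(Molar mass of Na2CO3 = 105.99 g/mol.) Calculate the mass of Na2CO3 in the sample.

Na2CO3 + 2 HCl → 2 NaCl + H2O + CO2
n(HCl) per titration = 0.03334 × 0.2589 = 8.632 × 10^-3 mol
From the 1:2 ratio, n(Na2CO3) in each aliquot = 1/2 × 8.632 × 10^-3 = 4.316 × 10^-3 mol
n(Na2CO3) in the whole flask = 4.316 × 10^-3 × 500.0/20.00 = 0.1079 mol
mass of Na2CO3 = 0.1079 × 105.99 = 11.44 g

11.44 g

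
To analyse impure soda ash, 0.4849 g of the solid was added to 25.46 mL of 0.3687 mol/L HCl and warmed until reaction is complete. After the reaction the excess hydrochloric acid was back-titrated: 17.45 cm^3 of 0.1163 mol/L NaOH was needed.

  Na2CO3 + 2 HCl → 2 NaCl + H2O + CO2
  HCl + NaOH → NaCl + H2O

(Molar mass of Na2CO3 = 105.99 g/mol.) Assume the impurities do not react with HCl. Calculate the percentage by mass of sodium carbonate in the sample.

80.41 %

n(HCl) added = 0.02546 × 0.3687 = 9.387 × 10^-3 mol
n(NaOH) used in back-titration = 0.01745 × 0.1163 = 2.029 × 10^-3 mol
n(HCl) left over = 2.029 × 10^-3 mol (1:1 ratio)
n(HCl) consumed by analyte = 9.387 × 10^-3 − 2.029 × 10^-3 = 7.358 × 10^-3 mol
From the 1:2 ratio, n(Na2CO3) = 1/2 × 7.358 × 10^-3 = 3.679 × 10^-3 mol
mass of Na2CO3 = 3.679 × 10^-3 × 105.99 = 0.3899 g
% Na2CO3 = 0.3899 / 0.4849 × 100 = 80.41 %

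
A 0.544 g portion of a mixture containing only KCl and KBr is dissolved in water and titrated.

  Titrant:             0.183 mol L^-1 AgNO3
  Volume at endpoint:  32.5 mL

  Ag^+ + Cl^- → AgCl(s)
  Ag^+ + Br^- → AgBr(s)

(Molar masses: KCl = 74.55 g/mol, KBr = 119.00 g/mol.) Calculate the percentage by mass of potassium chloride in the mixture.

50.5 %

n(AgNO3) = 0.0325 × 0.183 = 5.95 × 10^-3 mol
Let x = n(KCl), y = n(KBr).
Titrant: 1x + 1y = 5.95 × 10^-3;  mass: 74.55x + 119.00y = 0.544
Solving, x = 3.68 × 10^-3 mol, y = 2.26 × 10^-3 mol
mass of KCl = 3.68 × 10^-3 × 74.55 = 0.275 g
% KCl = 0.275 / 0.544 × 100 = 50.5 %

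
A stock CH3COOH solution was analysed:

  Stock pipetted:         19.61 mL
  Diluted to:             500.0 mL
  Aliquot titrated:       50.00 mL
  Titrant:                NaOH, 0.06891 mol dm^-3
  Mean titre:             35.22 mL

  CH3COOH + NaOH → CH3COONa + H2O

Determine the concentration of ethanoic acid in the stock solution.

1.238 mol/L

n(NaOH) = 0.03522 × 0.06891 = 2.427 × 10^-3 mol
n(CH3COOH) in the aliquot = 2.427 × 10^-3 mol (1:1 ratio)
[CH3COOH]_dilute = 2.427 × 10^-3 / 0.05000 = 0.04854 mol/L
Dilution factor = 500.0 / 19.61 = 25.50
[CH3COOH]_stock = 0.04854 × 25.50 = 1.238 mol/L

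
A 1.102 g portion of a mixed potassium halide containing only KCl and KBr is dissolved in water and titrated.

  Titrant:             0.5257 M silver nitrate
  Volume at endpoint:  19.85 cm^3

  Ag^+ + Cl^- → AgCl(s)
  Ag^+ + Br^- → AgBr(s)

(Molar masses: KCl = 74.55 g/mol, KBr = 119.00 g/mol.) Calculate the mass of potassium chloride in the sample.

n(AgNO3) = 0.01985 × 0.5257 = 0.01044 mol
Let x = n(KCl), y = n(KBr).
Titrant: 1x + 1y = 0.01044;  mass: 74.55x + 119.00y = 1.102
Solving, x = 3.145 × 10^-3 mol, y = 7.290 × 10^-3 mol
mass of KCl = 3.145 × 10^-3 × 74.55 = 0.2344 g

0.2344 g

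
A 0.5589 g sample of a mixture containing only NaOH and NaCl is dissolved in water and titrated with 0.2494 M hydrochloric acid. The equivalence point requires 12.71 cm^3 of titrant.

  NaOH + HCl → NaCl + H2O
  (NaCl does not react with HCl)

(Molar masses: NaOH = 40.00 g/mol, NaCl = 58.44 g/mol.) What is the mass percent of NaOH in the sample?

n(HCl) = 0.01271 × 0.2494 = 3.170 × 10^-3 mol
Let x = n(NaOH), y = n(NaCl).
Titrant: 1x = 3.170 × 10^-3;  mass: 40.00x + 58.44y = 0.5589
Solving, x = 3.170 × 10^-3 mol, y = 7.394 × 10^-3 mol
mass of NaOH = 3.170 × 10^-3 × 40.00 = 0.1268 g
% NaOH = 0.1268 / 0.5589 × 100 = 22.69 %

22.69 %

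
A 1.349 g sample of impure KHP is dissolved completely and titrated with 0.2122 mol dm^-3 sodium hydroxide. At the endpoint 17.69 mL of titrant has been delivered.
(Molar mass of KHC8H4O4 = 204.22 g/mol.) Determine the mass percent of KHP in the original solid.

KHC8H4O4 + NaOH → KNaC8H4O4 + H2O
n(NaOH) = 0.01769 L × 0.2122 mol/L = 3.754 × 10^-3 mol
n(KHC8H4O4) = 3.754 × 10^-3 mol (1:1 ratio)
mass of KHC8H4O4 = 3.754 × 10^-3 × 204.22 g/mol = 0.7666 g
% KHC8H4O4 = 0.7666 / 1.349 × 100 = 56.83 %

56.83 %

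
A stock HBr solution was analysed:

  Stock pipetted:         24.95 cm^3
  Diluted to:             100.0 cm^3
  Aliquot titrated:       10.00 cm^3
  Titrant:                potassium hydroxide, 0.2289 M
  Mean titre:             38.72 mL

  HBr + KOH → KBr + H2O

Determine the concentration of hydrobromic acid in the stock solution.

3.552 M

n(KOH) = 0.03872 × 0.2289 = 8.863 × 10^-3 mol
n(HBr) in the aliquot = 8.863 × 10^-3 mol (1:1 ratio)
[HBr]_dilute = 8.863 × 10^-3 / 0.01000 = 0.8863 mol/L
Dilution factor = 100.0 / 24.95 = 4.008
[HBr]_stock = 0.8863 × 4.008 = 3.552 mol/L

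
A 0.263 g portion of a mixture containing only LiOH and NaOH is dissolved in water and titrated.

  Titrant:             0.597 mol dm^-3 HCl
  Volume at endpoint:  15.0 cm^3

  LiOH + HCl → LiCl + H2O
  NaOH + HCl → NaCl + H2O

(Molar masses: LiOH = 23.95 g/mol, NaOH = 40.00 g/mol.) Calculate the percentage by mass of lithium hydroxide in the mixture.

54.0 %

n(HCl) = 0.0150 × 0.597 = 8.96 × 10^-3 mol
Let x = n(LiOH), y = n(NaOH).
Titrant: 1x + 1y = 8.96 × 10^-3;  mass: 23.95x + 40.00y = 0.263
Solving, x = 5.93 × 10^-3 mol, y = 3.02 × 10^-3 mol
mass of LiOH = 5.93 × 10^-3 × 23.95 = 0.142 g
% LiOH = 0.142 / 0.263 × 100 = 54.0 %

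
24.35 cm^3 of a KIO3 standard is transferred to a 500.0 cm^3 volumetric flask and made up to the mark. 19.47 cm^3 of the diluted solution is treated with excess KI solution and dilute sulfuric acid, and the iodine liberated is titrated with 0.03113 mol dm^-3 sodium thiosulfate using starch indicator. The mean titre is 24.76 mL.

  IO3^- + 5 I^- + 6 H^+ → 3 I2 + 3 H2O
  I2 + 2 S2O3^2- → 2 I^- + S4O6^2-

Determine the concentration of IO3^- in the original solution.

0.1355 mol/L

n(S2O3^2-) = 0.02476 × 0.03113 = 7.708 × 10^-4 mol
n(I2) = n(S2O3^2-)/2 = 3.854 × 10^-4 mol
From the 1:3 ratio, n(IO3^-) in the aliquot = 1/3 × 3.854 × 10^-4 = 1.285 × 10^-4 mol
[IO3^-]_dilute = 1.285 × 10^-4 / 0.01947 = 0.006598 mol/L
[IO3^-]_original = 0.006598 × 500.0/24.35 = 0.1355 mol/L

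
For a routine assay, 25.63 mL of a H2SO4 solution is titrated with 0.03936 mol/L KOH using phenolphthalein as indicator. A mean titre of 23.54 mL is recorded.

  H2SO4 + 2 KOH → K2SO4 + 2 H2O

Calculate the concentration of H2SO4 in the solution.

n(KOH) = 0.02354 L × 0.03936 mol/L = 9.265 × 10^-4 mol
From the 1:2 mole ratio, n(H2SO4) = 1/2 × 9.265 × 10^-4 = 4.633 × 10^-4 mol
[H2SO4] = 4.633 × 10^-4 mol / 0.02563 L = 0.01808 mol/L

0.01808 mol/L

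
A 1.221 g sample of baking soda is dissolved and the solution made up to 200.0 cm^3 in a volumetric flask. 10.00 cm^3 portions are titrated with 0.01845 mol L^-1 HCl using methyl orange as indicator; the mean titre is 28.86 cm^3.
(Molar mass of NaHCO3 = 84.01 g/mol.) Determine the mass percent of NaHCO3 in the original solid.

73.27 %

NaHCO3 + HCl → NaCl + H2O + CO2
n(HCl) per titration = 0.02886 × 0.01845 = 5.325 × 10^-4 mol
n(NaHCO3) in each aliquot = 5.325 × 10^-4 mol (1:1 ratio)
n(NaHCO3) in the whole flask = 5.325 × 10^-4 × 200.0/10.00 = 0.01065 mol
mass of NaHCO3 = 0.01065 × 84.01 = 0.8947 g
% NaHCO3 = 0.8947 / 1.221 × 100 = 73.27 %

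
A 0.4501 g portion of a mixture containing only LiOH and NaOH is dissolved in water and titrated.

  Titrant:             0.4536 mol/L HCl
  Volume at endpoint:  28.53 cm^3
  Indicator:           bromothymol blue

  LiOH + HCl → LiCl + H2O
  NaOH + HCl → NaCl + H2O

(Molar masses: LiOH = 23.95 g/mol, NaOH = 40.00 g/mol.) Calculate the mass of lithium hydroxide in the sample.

n(HCl) = 0.02853 × 0.4536 = 0.01294 mol
Let x = n(LiOH), y = n(NaOH).
Titrant: 1x + 1y = 0.01294;  mass: 23.95x + 40.00y = 0.4501
Solving, x = 4.209 × 10^-3 mol, y = 8.733 × 10^-3 mol
mass of LiOH = 4.209 × 10^-3 × 23.95 = 0.1008 g

0.1008 g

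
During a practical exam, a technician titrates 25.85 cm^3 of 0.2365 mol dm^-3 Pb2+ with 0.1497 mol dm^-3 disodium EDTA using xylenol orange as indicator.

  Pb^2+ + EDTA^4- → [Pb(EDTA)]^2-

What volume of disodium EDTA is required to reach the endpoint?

n(Pb2+) = 0.02585 L × 0.2365 mol/L = 6.114 × 10^-3 mol
n(EDTA) = 6.114 × 10^-3 mol (1:1 stoichiometry)
V(EDTA) = 6.114 × 10^-3 mol / 0.1497 mol/L = 0.04084 L = 40.84 mL

40.84 mL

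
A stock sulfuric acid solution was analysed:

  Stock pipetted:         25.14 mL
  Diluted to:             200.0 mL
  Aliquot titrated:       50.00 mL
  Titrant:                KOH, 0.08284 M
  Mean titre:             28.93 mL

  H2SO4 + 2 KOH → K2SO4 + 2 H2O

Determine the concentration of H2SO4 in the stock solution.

n(KOH) = 0.02893 × 0.08284 = 2.397 × 10^-3 mol
From the 1:2 ratio, n(H2SO4) in the aliquot = 1/2 × 2.397 × 10^-3 = 1.198 × 10^-3 mol
[H2SO4]_dilute = 1.198 × 10^-3 / 0.05000 = 0.02397 mol/L
Dilution factor = 200.0 / 25.14 = 7.955
[H2SO4]_stock = 0.02397 × 7.955 = 0.1907 mol/L

0.1907 M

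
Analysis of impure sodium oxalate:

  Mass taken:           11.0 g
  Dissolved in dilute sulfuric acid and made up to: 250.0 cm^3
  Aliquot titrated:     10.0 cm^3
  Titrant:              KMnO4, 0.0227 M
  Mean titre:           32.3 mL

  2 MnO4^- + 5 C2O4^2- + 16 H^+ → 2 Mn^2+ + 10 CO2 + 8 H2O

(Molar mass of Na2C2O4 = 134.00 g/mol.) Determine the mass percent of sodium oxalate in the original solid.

55.8 %

n(KMnO4) per titration = 0.0323 × 0.0227 = 7.33 × 10^-4 mol
From the 5:2 ratio, n(Na2C2O4) in each aliquot = 5/2 × 7.33 × 10^-4 = 1.83 × 10^-3 mol
n(Na2C2O4) in the whole flask = 1.83 × 10^-3 × 250.0/10.0 = 0.0458 mol
mass of Na2C2O4 = 0.0458 × 134.00 = 6.14 g
% Na2C2O4 = 6.14 / 11.0 × 100 = 55.8 %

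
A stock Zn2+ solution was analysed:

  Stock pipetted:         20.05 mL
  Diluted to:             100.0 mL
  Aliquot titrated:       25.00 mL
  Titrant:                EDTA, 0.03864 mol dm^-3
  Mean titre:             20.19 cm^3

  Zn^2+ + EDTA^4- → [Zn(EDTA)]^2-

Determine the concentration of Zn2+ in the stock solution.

n(EDTA) = 0.02019 × 0.03864 = 7.801 × 10^-4 mol
n(Zn2+) in the aliquot = 7.801 × 10^-4 mol (1:1 ratio)
[Zn2+]_dilute = 7.801 × 10^-4 / 0.02500 = 0.03121 mol/L
Dilution factor = 100.0 / 20.05 = 4.988
[Zn2+]_stock = 0.03121 × 4.988 = 0.1556 mol/L

0.1556 mol/L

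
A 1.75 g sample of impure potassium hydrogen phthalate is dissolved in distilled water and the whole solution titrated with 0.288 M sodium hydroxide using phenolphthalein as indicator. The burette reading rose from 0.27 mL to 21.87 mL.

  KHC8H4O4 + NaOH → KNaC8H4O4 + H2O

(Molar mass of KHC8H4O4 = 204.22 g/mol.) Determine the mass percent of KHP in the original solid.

72.6 %

n(NaOH) = 0.0216 L × 0.288 mol/L = 6.22 × 10^-3 mol
n(KHC8H4O4) = 6.22 × 10^-3 mol (1:1 ratio)
mass of KHC8H4O4 = 6.22 × 10^-3 × 204.22 g/mol = 1.27 g
% KHC8H4O4 = 1.27 / 1.75 × 100 = 72.6 %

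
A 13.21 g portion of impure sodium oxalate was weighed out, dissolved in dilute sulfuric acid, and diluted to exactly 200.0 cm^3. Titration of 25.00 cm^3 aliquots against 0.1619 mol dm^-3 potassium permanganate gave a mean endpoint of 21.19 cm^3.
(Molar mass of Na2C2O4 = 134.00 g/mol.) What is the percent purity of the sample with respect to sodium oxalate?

2 MnO4^- + 5 C2O4^2- + 16 H^+ → 2 Mn^2+ + 10 CO2 + 8 H2O
n(KMnO4) per titration = 0.02119 × 0.1619 = 3.431 × 10^-3 mol
From the 5:2 ratio, n(Na2C2O4) in each aliquot = 5/2 × 3.431 × 10^-3 = 8.577 × 10^-3 mol
n(Na2C2O4) in the whole flask = 8.577 × 10^-3 × 200.0/25.00 = 0.06861 mol
mass of Na2C2O4 = 0.06861 × 134.00 = 9.194 g
% Na2C2O4 = 9.194 / 13.21 × 100 = 69.60 %

69.60 %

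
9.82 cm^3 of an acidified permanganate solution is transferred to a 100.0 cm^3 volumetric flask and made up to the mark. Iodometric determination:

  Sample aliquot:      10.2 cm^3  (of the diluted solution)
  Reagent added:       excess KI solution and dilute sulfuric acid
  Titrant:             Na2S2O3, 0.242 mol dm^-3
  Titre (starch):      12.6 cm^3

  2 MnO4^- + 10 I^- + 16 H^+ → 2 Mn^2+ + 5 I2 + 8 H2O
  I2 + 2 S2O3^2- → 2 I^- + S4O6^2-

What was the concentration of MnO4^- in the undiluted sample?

0.609 mol/L

n(S2O3^2-) = 0.0126 × 0.242 = 3.05 × 10^-3 mol
n(I2) = n(S2O3^2-)/2 = 1.52 × 10^-3 mol
From the 2:5 ratio, n(MnO4^-) in the aliquot = 2/5 × 1.52 × 10^-3 = 6.10 × 10^-4 mol
[MnO4^-]_dilute = 6.10 × 10^-4 / 0.0102 = 0.0598 mol/L
[MnO4^-]_original = 0.0598 × 100.0/9.82 = 0.609 mol/L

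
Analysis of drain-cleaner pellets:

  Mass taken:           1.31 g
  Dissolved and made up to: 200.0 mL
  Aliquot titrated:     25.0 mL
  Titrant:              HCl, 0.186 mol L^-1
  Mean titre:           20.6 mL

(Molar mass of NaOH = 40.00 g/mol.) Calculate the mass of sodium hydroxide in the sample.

1.23 g

NaOH + HCl → NaCl + H2O
n(HCl) per titration = 0.0206 × 0.186 = 3.83 × 10^-3 mol
n(NaOH) in each aliquot = 3.83 × 10^-3 mol (1:1 ratio)
n(NaOH) in the whole flask = 3.83 × 10^-3 × 200.0/25.0 = 0.0307 mol
mass of NaOH = 0.0307 × 40.00 = 1.23 g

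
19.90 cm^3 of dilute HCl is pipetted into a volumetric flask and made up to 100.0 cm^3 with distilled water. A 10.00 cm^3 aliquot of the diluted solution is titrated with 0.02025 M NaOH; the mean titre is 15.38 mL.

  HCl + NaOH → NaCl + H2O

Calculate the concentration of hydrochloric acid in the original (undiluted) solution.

n(NaOH) = 0.01538 × 0.02025 = 3.114 × 10^-4 mol
n(HCl) in the aliquot = 3.114 × 10^-4 mol (1:1 ratio)
[HCl]_dilute = 3.114 × 10^-4 / 0.01000 = 0.03114 mol/L
Dilution factor = 100.0 / 19.90 = 5.025
[HCl]_stock = 0.03114 × 5.025 = 0.1565 mol/L

0.1565 M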